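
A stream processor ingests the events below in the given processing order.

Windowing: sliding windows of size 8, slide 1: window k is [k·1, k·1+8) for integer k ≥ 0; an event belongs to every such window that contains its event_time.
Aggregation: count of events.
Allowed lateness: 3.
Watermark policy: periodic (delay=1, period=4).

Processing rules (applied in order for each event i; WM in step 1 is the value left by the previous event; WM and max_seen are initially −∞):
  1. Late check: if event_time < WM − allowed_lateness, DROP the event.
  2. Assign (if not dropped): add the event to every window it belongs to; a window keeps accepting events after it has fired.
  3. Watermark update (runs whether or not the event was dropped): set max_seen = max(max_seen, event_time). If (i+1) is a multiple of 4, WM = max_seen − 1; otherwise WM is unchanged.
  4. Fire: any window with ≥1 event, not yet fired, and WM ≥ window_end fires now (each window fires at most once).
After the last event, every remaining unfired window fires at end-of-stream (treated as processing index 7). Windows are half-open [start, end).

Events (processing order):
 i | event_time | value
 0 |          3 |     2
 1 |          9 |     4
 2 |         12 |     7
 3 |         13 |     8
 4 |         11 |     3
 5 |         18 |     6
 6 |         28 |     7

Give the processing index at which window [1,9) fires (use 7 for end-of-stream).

i=0 t=3 v=2: → [3,11),[2,10),[1,9),[0,8); WM=−∞
i=1 t=9 v=4: → [9,17),[8,16),[7,15),[6,14),[5,13),[4,12),[3,11),[2,10); WM=−∞
i=2 t=12 v=7: → [12,20),[11,19),[10,18),[9,17),[8,16),[7,15),[6,14),[5,13); WM=−∞
i=3 t=13 v=8: → [13,21),[12,20),[11,19),[10,18),[9,17),[8,16),[7,15),[6,14); WM=12; [0,8) fires=1 [1,9) fires=1 [2,10) fires=2 [3,11) fires=2 [4,12) fires=1
i=4 t=11 v=3: → [11,19),[10,18),[9,17),[8,16),[7,15),[6,14),[5,13),[4,12); WM=12
i=5 t=18 v=6: → [18,26),[17,25),[16,24),[15,23),[14,22),[13,21),[12,20),[11,19); WM=12
i=6 t=28 v=7: → [28,36),[27,35),[26,34),[25,33),[24,32),[23,31),[22,30),[21,29); WM=12

3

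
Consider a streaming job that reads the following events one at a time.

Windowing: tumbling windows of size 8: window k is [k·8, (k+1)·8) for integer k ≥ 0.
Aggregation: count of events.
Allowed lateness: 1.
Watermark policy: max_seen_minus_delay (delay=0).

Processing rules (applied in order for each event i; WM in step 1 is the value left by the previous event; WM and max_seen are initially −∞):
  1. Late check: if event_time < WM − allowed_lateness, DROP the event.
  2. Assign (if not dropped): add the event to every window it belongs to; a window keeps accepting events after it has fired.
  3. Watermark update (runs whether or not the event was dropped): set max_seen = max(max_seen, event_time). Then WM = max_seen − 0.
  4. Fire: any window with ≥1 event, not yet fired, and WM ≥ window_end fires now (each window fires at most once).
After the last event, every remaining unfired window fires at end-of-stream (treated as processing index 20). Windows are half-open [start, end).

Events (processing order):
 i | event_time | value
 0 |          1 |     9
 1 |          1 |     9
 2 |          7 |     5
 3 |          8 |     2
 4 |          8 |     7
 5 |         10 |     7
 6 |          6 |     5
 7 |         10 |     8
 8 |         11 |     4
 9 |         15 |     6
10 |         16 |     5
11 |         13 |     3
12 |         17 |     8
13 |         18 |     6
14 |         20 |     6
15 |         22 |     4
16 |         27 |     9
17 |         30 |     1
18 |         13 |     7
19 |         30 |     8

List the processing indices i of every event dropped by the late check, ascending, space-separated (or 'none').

i=0 t=1 v=9: → [0,8); WM=1
i=1 t=1 v=9: → [0,8); WM=1
i=2 t=7 v=5: → [0,8); WM=7
i=3 t=8 v=2: → [8,16); WM=8; [0,8) fires=3
i=4 t=8 v=7: → [8,16); WM=8
i=5 t=10 v=7: → [8,16); WM=10
i=6 t=6 v=5: DROP (t<10-1); WM=10
i=7 t=10 v=8: → [8,16); WM=10
i=8 t=11 v=4: → [8,16); WM=11
i=9 t=15 v=6: → [8,16); WM=15
i=10 t=16 v=5: → [16,24); WM=16; [8,16) fires=6
i=11 t=13 v=3: DROP (t<16-1); WM=16
i=12 t=17 v=8: → [16,24); WM=17
i=13 t=18 v=6: → [16,24); WM=18
i=14 t=20 v=6: → [16,24); WM=20
i=15 t=22 v=4: → [16,24); WM=22
i=16 t=27 v=9: → [24,32); WM=27; [16,24) fires=5
i=17 t=30 v=1: → [24,32); WM=30
i=18 t=13 v=7: DROP (t<30-1); WM=30
i=19 t=30 v=8: → [24,32); WM=30

6 11 18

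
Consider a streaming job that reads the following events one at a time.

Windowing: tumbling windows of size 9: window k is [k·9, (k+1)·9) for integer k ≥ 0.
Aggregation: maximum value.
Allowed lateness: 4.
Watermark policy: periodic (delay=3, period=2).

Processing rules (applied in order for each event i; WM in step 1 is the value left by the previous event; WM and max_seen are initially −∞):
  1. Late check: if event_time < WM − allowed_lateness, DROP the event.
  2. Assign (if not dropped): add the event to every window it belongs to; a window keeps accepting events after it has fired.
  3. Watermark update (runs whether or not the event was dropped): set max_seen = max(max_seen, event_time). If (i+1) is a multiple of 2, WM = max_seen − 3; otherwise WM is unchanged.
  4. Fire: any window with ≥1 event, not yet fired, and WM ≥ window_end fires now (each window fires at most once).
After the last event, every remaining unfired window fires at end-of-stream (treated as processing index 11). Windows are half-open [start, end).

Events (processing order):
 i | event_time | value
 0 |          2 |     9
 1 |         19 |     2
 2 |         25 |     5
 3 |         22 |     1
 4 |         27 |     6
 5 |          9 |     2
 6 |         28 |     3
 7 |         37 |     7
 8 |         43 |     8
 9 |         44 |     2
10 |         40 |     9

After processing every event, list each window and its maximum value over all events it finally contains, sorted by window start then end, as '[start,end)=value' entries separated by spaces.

i=0 t=2 v=9: → [0,9); WM=−∞
i=1 t=19 v=2: → [18,27); WM=16; [0,9) fires=9
i=2 t=25 v=5: → [18,27); WM=16
i=3 t=22 v=1: → [18,27); WM=22
i=4 t=27 v=6: → [27,36); WM=22
i=5 t=9 v=2: DROP (t<22-4); WM=24
i=6 t=28 v=3: → [27,36); WM=24
i=7 t=37 v=7: → [36,45); WM=34; [18,27) fires=5
i=8 t=43 v=8: → [36,45); WM=34
i=9 t=44 v=2: → [36,45); WM=41; [27,36) fires=6
i=10 t=40 v=9: → [36,45); WM=41

[0,9)=9 [18,27)=5 [27,36)=6 [36,45)=9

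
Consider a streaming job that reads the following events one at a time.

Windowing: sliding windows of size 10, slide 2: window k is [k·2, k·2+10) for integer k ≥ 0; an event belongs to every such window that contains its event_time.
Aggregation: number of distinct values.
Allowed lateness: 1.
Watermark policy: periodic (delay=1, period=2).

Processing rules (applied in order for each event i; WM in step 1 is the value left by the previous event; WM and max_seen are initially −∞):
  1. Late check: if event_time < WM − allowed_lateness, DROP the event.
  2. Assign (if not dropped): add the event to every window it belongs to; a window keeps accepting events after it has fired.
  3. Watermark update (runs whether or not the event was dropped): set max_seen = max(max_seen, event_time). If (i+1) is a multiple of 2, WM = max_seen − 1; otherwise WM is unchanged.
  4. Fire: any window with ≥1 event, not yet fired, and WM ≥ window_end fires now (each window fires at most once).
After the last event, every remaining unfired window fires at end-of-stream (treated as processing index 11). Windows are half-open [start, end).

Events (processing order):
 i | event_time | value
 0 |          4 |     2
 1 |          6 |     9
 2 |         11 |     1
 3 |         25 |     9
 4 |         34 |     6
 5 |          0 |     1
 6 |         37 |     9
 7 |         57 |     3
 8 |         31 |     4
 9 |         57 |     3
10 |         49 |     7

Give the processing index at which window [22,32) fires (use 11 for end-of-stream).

i=0 t=4 v=2: → [4,14),[2,12),[0,10); WM=−∞
i=1 t=6 v=9: → [6,16),[4,14),[2,12),[0,10); WM=5
i=2 t=11 v=1: → [10,20),[8,18),[6,16),[4,14),[2,12); WM=5
i=3 t=25 v=9: → [24,34),[22,32),[20,30),[18,28),[16,26); WM=24; [0,10) fires=2 [2,12) fires=3 [4,14) fires=3 [6,16) fires=2 [8,18) fires=1 [10,20) fires=1
i=4 t=34 v=6: → [34,44),[32,42),[30,40),[28,38),[26,36); WM=24
i=5 t=0 v=1: DROP (t<24-1); WM=33; [16,26) fires=1 [18,28) fires=1 [20,30) fires=1 [22,32) fires=1
i=6 t=37 v=9: → [36,46),[34,44),[32,42),[30,40),[28,38); WM=33
i=7 t=57 v=3: → [56,66),[54,64),[52,62),[50,60),[48,58); WM=56; [24,34) fires=1 [26,36) fires=1 [28,38) fires=2 [30,40) fires=2 [32,42) fires=2 [34,44) fires=2 [36,46) fires=1
i=8 t=31 v=4: DROP (t<56-1); WM=56
i=9 t=57 v=3: → [56,66),[54,64),[52,62),[50,60),[48,58); WM=56
i=10 t=49 v=7: DROP (t<56-1); WM=56

5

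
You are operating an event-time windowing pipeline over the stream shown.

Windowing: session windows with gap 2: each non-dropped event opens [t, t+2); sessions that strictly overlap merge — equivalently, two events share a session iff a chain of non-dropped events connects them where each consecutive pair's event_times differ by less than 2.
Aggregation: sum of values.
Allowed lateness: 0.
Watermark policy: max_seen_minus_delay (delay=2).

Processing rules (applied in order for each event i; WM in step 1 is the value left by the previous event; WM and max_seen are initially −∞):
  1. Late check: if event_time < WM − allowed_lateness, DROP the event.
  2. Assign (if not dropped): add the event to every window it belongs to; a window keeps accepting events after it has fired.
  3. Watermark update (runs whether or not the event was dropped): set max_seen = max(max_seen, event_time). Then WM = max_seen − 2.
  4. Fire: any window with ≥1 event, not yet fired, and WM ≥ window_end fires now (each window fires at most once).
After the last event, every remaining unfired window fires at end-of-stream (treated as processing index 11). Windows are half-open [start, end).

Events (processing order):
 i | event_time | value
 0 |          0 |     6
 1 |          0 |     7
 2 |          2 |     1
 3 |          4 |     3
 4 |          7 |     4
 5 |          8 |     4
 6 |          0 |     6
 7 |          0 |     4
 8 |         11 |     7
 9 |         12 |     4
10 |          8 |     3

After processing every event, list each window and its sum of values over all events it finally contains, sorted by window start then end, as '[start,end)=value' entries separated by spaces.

[0,2)=13 [2,4)=1 [4,6)=3 [7,10)=8 [11,14)=11

i=0 t=0 v=6: → [0,2); WM=-2
i=1 t=0 v=7: → [0,2); WM=-2
i=2 t=2 v=1: → [2,4); WM=0
i=3 t=4 v=3: → [4,6); WM=2
i=4 t=7 v=4: → [7,9); WM=5
i=5 t=8 v=4: → [7,10); WM=6
i=6 t=0 v=6: DROP (t<6-0); WM=6
i=7 t=0 v=4: DROP (t<6-0); WM=6
i=8 t=11 v=7: → [11,13); WM=9
i=9 t=12 v=4: → [11,14); WM=10
i=10 t=8 v=3: DROP (t<10-0); WM=10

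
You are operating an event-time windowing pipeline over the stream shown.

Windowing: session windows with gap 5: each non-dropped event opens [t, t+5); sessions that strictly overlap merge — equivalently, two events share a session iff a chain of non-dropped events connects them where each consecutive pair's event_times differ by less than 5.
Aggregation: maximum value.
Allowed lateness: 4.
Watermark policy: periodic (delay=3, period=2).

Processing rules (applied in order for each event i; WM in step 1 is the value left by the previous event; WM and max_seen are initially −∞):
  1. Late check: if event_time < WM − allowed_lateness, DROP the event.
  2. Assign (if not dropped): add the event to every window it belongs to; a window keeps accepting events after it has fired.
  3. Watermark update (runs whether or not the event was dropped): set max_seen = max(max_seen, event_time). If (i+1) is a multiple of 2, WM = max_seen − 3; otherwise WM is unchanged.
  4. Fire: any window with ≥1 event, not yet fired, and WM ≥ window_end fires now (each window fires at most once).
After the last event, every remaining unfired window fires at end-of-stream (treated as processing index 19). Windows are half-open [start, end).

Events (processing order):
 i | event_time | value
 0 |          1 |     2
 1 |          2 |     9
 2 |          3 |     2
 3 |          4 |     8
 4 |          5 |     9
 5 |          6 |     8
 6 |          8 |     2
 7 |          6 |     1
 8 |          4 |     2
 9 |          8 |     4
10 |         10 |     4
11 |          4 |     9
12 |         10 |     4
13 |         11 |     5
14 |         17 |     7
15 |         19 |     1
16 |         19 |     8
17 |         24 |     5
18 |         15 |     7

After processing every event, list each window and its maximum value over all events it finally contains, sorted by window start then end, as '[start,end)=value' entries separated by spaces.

[1,16)=9 [17,24)=8 [24,29)=5

i=0 t=1 v=2: → [1,6); WM=−∞
i=1 t=2 v=9: → [1,7); WM=-1
i=2 t=3 v=2: → [1,8); WM=-1
i=3 t=4 v=8: → [1,9); WM=1
i=4 t=5 v=9: → [1,10); WM=1
i=5 t=6 v=8: → [1,11); WM=3
i=6 t=8 v=2: → [1,13); WM=3
i=7 t=6 v=1: → [1,13); WM=5
i=8 t=4 v=2: → [1,13); WM=5
i=9 t=8 v=4: → [1,13); WM=5
i=10 t=10 v=4: → [1,15); WM=5
i=11 t=4 v=9: → [1,15); WM=7
i=12 t=10 v=4: → [1,15); WM=7
i=13 t=11 v=5: → [1,16); WM=8
i=14 t=17 v=7: → [17,22); WM=8
i=15 t=19 v=1: → [17,24); WM=16
i=16 t=19 v=8: → [17,24); WM=16
i=17 t=24 v=5: → [24,29); WM=21
i=18 t=15 v=7: DROP (t<21-4); WM=21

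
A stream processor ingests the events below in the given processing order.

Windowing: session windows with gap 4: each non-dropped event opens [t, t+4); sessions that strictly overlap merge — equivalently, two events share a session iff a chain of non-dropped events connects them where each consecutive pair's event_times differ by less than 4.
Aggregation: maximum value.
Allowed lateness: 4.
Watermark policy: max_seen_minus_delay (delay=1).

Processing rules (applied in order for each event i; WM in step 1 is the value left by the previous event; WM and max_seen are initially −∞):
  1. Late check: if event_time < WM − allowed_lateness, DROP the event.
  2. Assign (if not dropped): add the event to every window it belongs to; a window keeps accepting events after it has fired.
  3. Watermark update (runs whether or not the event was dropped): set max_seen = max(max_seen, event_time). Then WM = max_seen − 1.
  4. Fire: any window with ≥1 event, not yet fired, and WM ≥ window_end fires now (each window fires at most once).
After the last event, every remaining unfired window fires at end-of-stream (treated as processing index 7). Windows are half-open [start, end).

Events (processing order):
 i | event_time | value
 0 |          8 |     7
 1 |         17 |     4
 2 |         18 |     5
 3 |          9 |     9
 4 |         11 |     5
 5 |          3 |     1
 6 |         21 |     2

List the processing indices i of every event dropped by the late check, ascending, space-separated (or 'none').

i=0 t=8 v=7: → [8,12); WM=7
i=1 t=17 v=4: → [17,21); WM=16
i=2 t=18 v=5: → [17,22); WM=17
i=3 t=9 v=9: DROP (t<17-4); WM=17
i=4 t=11 v=5: DROP (t<17-4); WM=17
i=5 t=3 v=1: DROP (t<17-4); WM=17
i=6 t=21 v=2: → [17,25); WM=20

3 4 5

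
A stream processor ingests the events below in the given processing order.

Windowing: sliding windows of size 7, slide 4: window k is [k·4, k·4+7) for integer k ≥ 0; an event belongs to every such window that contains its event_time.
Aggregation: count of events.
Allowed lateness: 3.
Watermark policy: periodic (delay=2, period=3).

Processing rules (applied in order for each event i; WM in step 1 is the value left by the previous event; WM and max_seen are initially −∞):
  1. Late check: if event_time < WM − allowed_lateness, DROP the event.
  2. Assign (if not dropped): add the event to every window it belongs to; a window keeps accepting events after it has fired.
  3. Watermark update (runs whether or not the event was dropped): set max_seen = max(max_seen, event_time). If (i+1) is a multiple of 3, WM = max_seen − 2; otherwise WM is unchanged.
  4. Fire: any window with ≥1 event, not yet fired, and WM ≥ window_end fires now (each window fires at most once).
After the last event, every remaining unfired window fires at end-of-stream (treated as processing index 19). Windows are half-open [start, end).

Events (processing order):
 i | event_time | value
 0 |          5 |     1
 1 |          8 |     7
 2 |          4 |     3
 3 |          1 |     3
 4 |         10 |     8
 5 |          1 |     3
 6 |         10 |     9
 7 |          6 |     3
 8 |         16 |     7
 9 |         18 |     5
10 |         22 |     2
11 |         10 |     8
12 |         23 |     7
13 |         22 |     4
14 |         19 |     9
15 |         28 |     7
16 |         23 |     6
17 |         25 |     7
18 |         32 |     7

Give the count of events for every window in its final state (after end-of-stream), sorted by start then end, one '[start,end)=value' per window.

i=0 t=5 v=1: → [4,11),[0,7); WM=−∞
i=1 t=8 v=7: → [8,15),[4,11); WM=−∞
i=2 t=4 v=3: → [4,11),[0,7); WM=6
i=3 t=1 v=3: DROP (t<6-3); WM=6
i=4 t=10 v=8: → [8,15),[4,11); WM=6
i=5 t=1 v=3: DROP (t<6-3); WM=8; [0,7) fires=2
i=6 t=10 v=9: → [8,15),[4,11); WM=8
i=7 t=6 v=3: → [4,11),[0,7); WM=8
i=8 t=16 v=7: → [16,23),[12,19); WM=14; [4,11) fires=6
i=9 t=18 v=5: → [16,23),[12,19); WM=14
i=10 t=22 v=2: → [20,27),[16,23); WM=14
i=11 t=10 v=8: DROP (t<14-3); WM=20; [8,15) fires=3 [12,19) fires=2
i=12 t=23 v=7: → [20,27); WM=20
i=13 t=22 v=4: → [20,27),[16,23); WM=20
i=14 t=19 v=9: → [16,23); WM=21
i=15 t=28 v=7: → [28,35),[24,31); WM=21
i=16 t=23 v=6: → [20,27); WM=21
i=17 t=25 v=7: → [24,31),[20,27); WM=26; [16,23) fires=5
i=18 t=32 v=7: → [32,39),[28,35); WM=26

[0,7)=3 [4,11)=6 [8,15)=3 [12,19)=2 [16,23)=5 [20,27)=5 [24,31)=2 [28,35)=2 [32,39)=1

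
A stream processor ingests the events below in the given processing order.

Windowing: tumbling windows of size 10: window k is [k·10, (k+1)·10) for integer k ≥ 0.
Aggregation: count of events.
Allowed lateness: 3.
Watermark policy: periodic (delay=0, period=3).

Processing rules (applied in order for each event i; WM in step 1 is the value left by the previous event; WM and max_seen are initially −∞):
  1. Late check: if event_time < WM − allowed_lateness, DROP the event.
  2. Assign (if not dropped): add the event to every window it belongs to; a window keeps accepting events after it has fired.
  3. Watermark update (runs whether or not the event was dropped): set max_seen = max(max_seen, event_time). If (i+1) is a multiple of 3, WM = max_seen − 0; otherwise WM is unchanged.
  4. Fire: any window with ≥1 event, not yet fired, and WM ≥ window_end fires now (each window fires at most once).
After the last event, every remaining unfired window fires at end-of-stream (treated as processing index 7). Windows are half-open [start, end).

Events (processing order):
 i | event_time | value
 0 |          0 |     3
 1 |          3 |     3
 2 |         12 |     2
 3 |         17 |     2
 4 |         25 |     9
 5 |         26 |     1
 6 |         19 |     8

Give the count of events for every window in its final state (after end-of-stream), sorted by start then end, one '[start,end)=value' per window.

i=0 t=0 v=3: → [0,10); WM=−∞
i=1 t=3 v=3: → [0,10); WM=−∞
i=2 t=12 v=2: → [10,20); WM=12; [0,10) fires=2
i=3 t=17 v=2: → [10,20); WM=12
i=4 t=25 v=9: → [20,30); WM=12
i=5 t=26 v=1: → [20,30); WM=26; [10,20) fires=2
i=6 t=19 v=8: DROP (t<26-3); WM=26

[0,10)=2 [10,20)=2 [20,30)=2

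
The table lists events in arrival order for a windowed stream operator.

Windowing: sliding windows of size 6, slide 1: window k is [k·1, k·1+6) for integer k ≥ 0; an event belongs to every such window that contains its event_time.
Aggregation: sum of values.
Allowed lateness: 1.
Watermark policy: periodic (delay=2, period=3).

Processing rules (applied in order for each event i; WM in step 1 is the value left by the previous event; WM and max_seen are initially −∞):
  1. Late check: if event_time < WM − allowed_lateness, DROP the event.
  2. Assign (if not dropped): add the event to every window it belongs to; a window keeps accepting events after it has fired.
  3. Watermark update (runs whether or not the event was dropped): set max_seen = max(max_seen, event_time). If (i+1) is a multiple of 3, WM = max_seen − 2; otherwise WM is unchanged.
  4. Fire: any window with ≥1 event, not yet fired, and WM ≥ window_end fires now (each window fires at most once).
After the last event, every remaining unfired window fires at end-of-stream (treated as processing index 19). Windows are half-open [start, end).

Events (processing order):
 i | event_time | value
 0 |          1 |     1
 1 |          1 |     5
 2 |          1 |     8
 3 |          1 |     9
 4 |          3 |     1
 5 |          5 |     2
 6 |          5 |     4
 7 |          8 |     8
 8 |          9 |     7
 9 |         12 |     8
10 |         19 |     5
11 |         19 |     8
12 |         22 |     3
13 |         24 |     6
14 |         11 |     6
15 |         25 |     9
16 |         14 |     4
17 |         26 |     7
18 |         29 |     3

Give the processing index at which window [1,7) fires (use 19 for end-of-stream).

8

i=0 t=1 v=1: → [1,7),[0,6); WM=−∞
i=1 t=1 v=5: → [1,7),[0,6); WM=−∞
i=2 t=1 v=8: → [1,7),[0,6); WM=-1
i=3 t=1 v=9: → [1,7),[0,6); WM=-1
i=4 t=3 v=1: → [3,9),[2,8),[1,7),[0,6); WM=-1
i=5 t=5 v=2: → [5,11),[4,10),[3,9),[2,8),[1,7),[0,6); WM=3
i=6 t=5 v=4: → [5,11),[4,10),[3,9),[2,8),[1,7),[0,6); WM=3
i=7 t=8 v=8: → [8,14),[7,13),[6,12),[5,11),[4,10),[3,9); WM=3
i=8 t=9 v=7: → [9,15),[8,14),[7,13),[6,12),[5,11),[4,10); WM=7; [0,6) fires=30 [1,7) fires=30
i=9 t=12 v=8: → [12,18),[11,17),[10,16),[9,15),[8,14),[7,13); WM=7
i=10 t=19 v=5: → [19,25),[18,24),[17,23),[16,22),[15,21),[14,20); WM=7
i=11 t=19 v=8: → [19,25),[18,24),[17,23),[16,22),[15,21),[14,20); WM=17; [2,8) fires=7 [3,9) fires=15 [4,10) fires=21 [5,11) fires=21 [6,12) fires=15 [7,13) fires=23 [8,14) fires=23 [9,15) fires=15 [10,16) fires=8 [11,17) fires=8
i=12 t=22 v=3: → [22,28),[21,27),[20,26),[19,25),[18,24),[17,23); WM=17
i=13 t=24 v=6: → [24,30),[23,29),[22,28),[21,27),[20,26),[19,25); WM=17
i=14 t=11 v=6: DROP (t<17-1); WM=22; [12,18) fires=8 [14,20) fires=13 [15,21) fires=13 [16,22) fires=13
i=15 t=25 v=9: → [25,31),[24,30),[23,29),[22,28),[21,27),[20,26); WM=22
i=16 t=14 v=4: DROP (t<22-1); WM=22
i=17 t=26 v=7: → [26,32),[25,31),[24,30),[23,29),[22,28),[21,27); WM=24; [17,23) fires=16 [18,24) fires=16
i=18 t=29 v=3: → [29,35),[28,34),[27,33),[26,32),[25,31),[24,30); WM=24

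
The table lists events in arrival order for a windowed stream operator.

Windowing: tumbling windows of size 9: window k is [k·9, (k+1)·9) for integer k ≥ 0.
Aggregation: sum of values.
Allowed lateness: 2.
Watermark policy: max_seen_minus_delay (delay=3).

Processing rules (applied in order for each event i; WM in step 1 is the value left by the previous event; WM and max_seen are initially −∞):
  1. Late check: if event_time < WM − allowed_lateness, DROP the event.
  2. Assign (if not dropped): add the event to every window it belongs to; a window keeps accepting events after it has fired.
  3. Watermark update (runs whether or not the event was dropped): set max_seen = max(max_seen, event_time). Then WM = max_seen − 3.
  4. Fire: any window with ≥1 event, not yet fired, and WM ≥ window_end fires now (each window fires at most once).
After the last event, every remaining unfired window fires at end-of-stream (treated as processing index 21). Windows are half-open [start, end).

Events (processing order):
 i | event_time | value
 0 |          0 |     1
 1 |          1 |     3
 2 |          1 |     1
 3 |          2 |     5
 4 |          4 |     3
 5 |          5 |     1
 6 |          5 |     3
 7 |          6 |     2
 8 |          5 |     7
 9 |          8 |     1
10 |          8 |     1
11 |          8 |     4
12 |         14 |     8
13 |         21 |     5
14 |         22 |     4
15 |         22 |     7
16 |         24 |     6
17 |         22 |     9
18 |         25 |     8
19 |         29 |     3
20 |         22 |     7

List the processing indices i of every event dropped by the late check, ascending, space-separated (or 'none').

20

i=0 t=0 v=1: → [0,9); WM=-3
i=1 t=1 v=3: → [0,9); WM=-2
i=2 t=1 v=1: → [0,9); WM=-2
i=3 t=2 v=5: → [0,9); WM=-1
i=4 t=4 v=3: → [0,9); WM=1
i=5 t=5 v=1: → [0,9); WM=2
i=6 t=5 v=3: → [0,9); WM=2
i=7 t=6 v=2: → [0,9); WM=3
i=8 t=5 v=7: → [0,9); WM=3
i=9 t=8 v=1: → [0,9); WM=5
i=10 t=8 v=1: → [0,9); WM=5
i=11 t=8 v=4: → [0,9); WM=5
i=12 t=14 v=8: → [9,18); WM=11; [0,9) fires=32
i=13 t=21 v=5: → [18,27); WM=18; [9,18) fires=8
i=14 t=22 v=4: → [18,27); WM=19
i=15 t=22 v=7: → [18,27); WM=19
i=16 t=24 v=6: → [18,27); WM=21
i=17 t=22 v=9: → [18,27); WM=21
i=18 t=25 v=8: → [18,27); WM=22
i=19 t=29 v=3: → [27,36); WM=26
i=20 t=22 v=7: DROP (t<26-2); WM=26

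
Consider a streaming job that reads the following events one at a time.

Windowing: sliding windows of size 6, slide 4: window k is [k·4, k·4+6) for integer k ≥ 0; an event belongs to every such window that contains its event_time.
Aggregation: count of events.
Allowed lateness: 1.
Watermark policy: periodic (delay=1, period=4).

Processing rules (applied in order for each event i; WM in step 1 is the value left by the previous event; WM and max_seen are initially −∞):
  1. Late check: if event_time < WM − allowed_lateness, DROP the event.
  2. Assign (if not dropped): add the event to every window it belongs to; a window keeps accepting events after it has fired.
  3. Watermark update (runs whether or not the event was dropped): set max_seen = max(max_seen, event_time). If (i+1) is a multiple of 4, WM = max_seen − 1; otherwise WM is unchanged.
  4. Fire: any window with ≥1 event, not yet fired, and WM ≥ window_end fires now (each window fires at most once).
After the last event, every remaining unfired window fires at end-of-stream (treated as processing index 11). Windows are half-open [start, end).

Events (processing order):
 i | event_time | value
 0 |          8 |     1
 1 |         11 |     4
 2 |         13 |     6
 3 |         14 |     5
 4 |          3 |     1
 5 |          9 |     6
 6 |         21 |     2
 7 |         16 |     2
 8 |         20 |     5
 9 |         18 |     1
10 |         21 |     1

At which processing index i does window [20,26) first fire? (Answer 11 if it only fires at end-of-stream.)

11

i=0 t=8 v=1: → [8,14),[4,10); WM=−∞
i=1 t=11 v=4: → [8,14); WM=−∞
i=2 t=13 v=6: → [12,18),[8,14); WM=−∞
i=3 t=14 v=5: → [12,18); WM=13; [4,10) fires=1
i=4 t=3 v=1: DROP (t<13-1); WM=13
i=5 t=9 v=6: DROP (t<13-1); WM=13
i=6 t=21 v=2: → [20,26),[16,22); WM=13
i=7 t=16 v=2: → [16,22),[12,18); WM=20; [8,14) fires=3 [12,18) fires=3
i=8 t=20 v=5: → [20,26),[16,22); WM=20
i=9 t=18 v=1: DROP (t<20-1); WM=20
i=10 t=21 v=1: → [20,26),[16,22); WM=20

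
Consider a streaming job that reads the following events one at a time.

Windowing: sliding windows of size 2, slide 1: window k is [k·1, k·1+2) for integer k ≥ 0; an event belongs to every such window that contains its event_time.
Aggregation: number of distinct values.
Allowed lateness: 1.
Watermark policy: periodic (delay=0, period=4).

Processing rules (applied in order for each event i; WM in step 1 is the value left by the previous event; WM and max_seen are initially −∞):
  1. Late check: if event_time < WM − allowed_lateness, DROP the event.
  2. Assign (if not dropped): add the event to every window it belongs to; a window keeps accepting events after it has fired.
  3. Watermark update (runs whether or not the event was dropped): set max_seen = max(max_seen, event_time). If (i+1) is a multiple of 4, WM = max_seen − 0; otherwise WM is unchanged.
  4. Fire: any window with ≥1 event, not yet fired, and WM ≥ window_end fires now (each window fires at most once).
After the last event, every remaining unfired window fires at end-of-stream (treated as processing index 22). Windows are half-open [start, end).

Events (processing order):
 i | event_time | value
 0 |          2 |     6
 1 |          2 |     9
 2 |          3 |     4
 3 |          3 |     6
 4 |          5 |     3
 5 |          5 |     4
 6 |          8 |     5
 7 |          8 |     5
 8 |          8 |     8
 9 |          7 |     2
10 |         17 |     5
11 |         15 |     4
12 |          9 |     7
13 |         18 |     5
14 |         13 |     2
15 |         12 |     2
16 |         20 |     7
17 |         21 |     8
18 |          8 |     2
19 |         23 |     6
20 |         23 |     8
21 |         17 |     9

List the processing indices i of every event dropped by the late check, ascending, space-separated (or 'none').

12 14 15 18 21

i=0 t=2 v=6: → [2,4),[1,3); WM=−∞
i=1 t=2 v=9: → [2,4),[1,3); WM=−∞
i=2 t=3 v=4: → [3,5),[2,4); WM=−∞
i=3 t=3 v=6: → [3,5),[2,4); WM=3; [1,3) fires=2
i=4 t=5 v=3: → [5,7),[4,6); WM=3
i=5 t=5 v=4: → [5,7),[4,6); WM=3
i=6 t=8 v=5: → [8,10),[7,9); WM=3
i=7 t=8 v=5: → [8,10),[7,9); WM=8; [2,4) fires=3 [3,5) fires=2 [4,6) fires=2 [5,7) fires=2
i=8 t=8 v=8: → [8,10),[7,9); WM=8
i=9 t=7 v=2: → [7,9),[6,8); WM=8; [6,8) fires=1
i=10 t=17 v=5: → [17,19),[16,18); WM=8
i=11 t=15 v=4: → [15,17),[14,16); WM=17; [7,9) fires=3 [8,10) fires=2 [14,16) fires=1 [15,17) fires=1
i=12 t=9 v=7: DROP (t<17-1); WM=17
i=13 t=18 v=5: → [18,20),[17,19); WM=17
i=14 t=13 v=2: DROP (t<17-1); WM=17
i=15 t=12 v=2: DROP (t<17-1); WM=18; [16,18) fires=1
i=16 t=20 v=7: → [20,22),[19,21); WM=18
i=17 t=21 v=8: → [21,23),[20,22); WM=18
i=18 t=8 v=2: DROP (t<18-1); WM=18
i=19 t=23 v=6: → [23,25),[22,24); WM=23; [17,19) fires=1 [18,20) fires=1 [19,21) fires=1 [20,22) fires=2 [21,23) fires=1
i=20 t=23 v=8: → [23,25),[22,24); WM=23
i=21 t=17 v=9: DROP (t<23-1); WM=23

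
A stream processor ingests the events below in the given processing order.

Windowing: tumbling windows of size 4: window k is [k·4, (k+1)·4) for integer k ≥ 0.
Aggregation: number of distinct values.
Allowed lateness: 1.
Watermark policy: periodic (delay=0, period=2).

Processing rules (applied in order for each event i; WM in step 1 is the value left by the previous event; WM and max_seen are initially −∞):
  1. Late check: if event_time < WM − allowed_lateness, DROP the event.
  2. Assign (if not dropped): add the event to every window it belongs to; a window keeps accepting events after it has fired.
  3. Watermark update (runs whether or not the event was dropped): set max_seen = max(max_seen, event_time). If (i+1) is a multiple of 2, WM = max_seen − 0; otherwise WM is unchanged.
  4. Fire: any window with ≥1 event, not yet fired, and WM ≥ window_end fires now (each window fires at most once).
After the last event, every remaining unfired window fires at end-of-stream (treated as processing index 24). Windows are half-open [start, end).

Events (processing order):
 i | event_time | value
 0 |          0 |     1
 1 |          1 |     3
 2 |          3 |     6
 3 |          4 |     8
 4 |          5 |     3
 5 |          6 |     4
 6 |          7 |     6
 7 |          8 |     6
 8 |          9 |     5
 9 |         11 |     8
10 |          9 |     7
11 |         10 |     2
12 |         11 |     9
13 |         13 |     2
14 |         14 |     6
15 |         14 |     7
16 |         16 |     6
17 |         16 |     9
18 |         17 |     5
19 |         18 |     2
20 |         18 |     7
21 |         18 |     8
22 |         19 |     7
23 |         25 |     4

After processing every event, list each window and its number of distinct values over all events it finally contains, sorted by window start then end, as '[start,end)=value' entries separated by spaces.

i=0 t=0 v=1: → [0,4); WM=−∞
i=1 t=1 v=3: → [0,4); WM=1
i=2 t=3 v=6: → [0,4); WM=1
i=3 t=4 v=8: → [4,8); WM=4; [0,4) fires=3
i=4 t=5 v=3: → [4,8); WM=4
i=5 t=6 v=4: → [4,8); WM=6
i=6 t=7 v=6: → [4,8); WM=6
i=7 t=8 v=6: → [8,12); WM=8; [4,8) fires=4
i=8 t=9 v=5: → [8,12); WM=8
i=9 t=11 v=8: → [8,12); WM=11
i=10 t=9 v=7: DROP (t<11-1); WM=11
i=11 t=10 v=2: → [8,12); WM=11
i=12 t=11 v=9: → [8,12); WM=11
i=13 t=13 v=2: → [12,16); WM=13; [8,12) fires=5
i=14 t=14 v=6: → [12,16); WM=13
i=15 t=14 v=7: → [12,16); WM=14
i=16 t=16 v=6: → [16,20); WM=14
i=17 t=16 v=9: → [16,20); WM=16; [12,16) fires=3
i=18 t=17 v=5: → [16,20); WM=16
i=19 t=18 v=2: → [16,20); WM=18
i=20 t=18 v=7: → [16,20); WM=18
i=21 t=18 v=8: → [16,20); WM=18
i=22 t=19 v=7: → [16,20); WM=18
i=23 t=25 v=4: → [24,28); WM=25; [16,20) fires=6

[0,4)=3 [4,8)=4 [8,12)=5 [12,16)=3 [16,20)=6 [24,28)=1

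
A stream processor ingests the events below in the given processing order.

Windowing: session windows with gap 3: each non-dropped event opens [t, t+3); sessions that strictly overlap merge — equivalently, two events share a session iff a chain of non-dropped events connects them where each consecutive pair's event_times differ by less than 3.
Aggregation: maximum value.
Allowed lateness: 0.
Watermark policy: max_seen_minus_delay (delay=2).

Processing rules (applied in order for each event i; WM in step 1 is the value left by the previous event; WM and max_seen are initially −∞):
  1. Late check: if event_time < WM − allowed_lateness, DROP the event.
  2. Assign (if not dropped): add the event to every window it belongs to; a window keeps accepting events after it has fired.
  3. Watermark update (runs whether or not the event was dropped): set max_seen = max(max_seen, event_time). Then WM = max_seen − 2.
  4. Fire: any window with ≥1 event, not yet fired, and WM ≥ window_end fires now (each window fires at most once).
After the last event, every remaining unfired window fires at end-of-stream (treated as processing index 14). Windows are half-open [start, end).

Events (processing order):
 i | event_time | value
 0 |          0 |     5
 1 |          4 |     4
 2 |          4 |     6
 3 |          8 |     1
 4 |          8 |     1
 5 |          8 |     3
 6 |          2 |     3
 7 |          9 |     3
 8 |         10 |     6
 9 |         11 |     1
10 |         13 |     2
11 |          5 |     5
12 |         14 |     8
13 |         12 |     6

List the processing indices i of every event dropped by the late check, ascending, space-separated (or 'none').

6 11

i=0 t=0 v=5: → [0,3); WM=-2
i=1 t=4 v=4: → [4,7); WM=2
i=2 t=4 v=6: → [4,7); WM=2
i=3 t=8 v=1: → [8,11); WM=6
i=4 t=8 v=1: → [8,11); WM=6
i=5 t=8 v=3: → [8,11); WM=6
i=6 t=2 v=3: DROP (t<6-0); WM=6
i=7 t=9 v=3: → [8,12); WM=7
i=8 t=10 v=6: → [8,13); WM=8
i=9 t=11 v=1: → [8,14); WM=9
i=10 t=13 v=2: → [8,16); WM=11
i=11 t=5 v=5: DROP (t<11-0); WM=11
i=12 t=14 v=8: → [8,17); WM=12
i=13 t=12 v=6: → [8,17); WM=12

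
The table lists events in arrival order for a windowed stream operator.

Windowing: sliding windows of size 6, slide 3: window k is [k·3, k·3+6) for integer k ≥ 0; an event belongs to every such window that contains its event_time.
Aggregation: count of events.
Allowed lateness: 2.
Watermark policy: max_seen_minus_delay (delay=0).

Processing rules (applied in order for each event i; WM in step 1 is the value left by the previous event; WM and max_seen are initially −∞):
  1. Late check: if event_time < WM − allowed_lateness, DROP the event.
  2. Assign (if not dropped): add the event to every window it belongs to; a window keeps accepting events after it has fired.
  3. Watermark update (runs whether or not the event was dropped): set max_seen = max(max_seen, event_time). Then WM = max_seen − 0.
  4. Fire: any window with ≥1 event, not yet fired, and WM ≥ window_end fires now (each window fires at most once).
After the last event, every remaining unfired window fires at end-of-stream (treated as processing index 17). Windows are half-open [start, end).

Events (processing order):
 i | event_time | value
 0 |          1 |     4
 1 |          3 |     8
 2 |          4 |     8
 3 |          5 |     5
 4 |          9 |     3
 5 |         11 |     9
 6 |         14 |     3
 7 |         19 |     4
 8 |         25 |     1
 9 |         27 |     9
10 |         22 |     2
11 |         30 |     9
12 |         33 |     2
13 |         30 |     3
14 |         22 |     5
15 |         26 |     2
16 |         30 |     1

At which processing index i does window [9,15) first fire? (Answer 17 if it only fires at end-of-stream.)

i=0 t=1 v=4: → [0,6); WM=1
i=1 t=3 v=8: → [3,9),[0,6); WM=3
i=2 t=4 v=8: → [3,9),[0,6); WM=4
i=3 t=5 v=5: → [3,9),[0,6); WM=5
i=4 t=9 v=3: → [9,15),[6,12); WM=9; [0,6) fires=4 [3,9) fires=3
i=5 t=11 v=9: → [9,15),[6,12); WM=11
i=6 t=14 v=3: → [12,18),[9,15); WM=14; [6,12) fires=2
i=7 t=19 v=4: → [18,24),[15,21); WM=19; [9,15) fires=3 [12,18) fires=1
i=8 t=25 v=1: → [24,30),[21,27); WM=25; [15,21) fires=1 [18,24) fires=1
i=9 t=27 v=9: → [27,33),[24,30); WM=27; [21,27) fires=1
i=10 t=22 v=2: DROP (t<27-2); WM=27
i=11 t=30 v=9: → [30,36),[27,33); WM=30; [24,30) fires=2
i=12 t=33 v=2: → [33,39),[30,36); WM=33; [27,33) fires=2
i=13 t=30 v=3: DROP (t<33-2); WM=33
i=14 t=22 v=5: DROP (t<33-2); WM=33
i=15 t=26 v=2: DROP (t<33-2); WM=33
i=16 t=30 v=1: DROP (t<33-2); WM=33

7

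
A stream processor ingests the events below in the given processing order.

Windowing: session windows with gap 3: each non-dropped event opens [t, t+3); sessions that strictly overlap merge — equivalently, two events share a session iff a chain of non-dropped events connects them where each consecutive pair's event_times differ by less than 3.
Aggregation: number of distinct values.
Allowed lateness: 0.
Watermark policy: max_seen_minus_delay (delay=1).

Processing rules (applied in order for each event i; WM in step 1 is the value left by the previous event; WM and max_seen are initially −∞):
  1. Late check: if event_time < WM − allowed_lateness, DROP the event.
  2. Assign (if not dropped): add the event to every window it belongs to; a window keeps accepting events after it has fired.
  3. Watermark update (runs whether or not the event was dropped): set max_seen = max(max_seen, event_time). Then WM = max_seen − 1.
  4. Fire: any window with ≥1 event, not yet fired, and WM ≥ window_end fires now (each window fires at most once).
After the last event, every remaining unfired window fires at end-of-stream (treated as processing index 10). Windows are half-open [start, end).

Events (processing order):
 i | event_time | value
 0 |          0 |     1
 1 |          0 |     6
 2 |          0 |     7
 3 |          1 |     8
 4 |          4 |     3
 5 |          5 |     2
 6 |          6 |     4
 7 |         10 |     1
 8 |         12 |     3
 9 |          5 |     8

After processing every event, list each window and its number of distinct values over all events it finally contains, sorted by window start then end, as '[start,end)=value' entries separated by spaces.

[0,4)=4 [4,9)=3 [10,15)=2

i=0 t=0 v=1: → [0,3); WM=-1
i=1 t=0 v=6: → [0,3); WM=-1
i=2 t=0 v=7: → [0,3); WM=-1
i=3 t=1 v=8: → [0,4); WM=0
i=4 t=4 v=3: → [4,7); WM=3
i=5 t=5 v=2: → [4,8); WM=4
i=6 t=6 v=4: → [4,9); WM=5
i=7 t=10 v=1: → [10,13); WM=9
i=8 t=12 v=3: → [10,15); WM=11
i=9 t=5 v=8: DROP (t<11-0); WM=11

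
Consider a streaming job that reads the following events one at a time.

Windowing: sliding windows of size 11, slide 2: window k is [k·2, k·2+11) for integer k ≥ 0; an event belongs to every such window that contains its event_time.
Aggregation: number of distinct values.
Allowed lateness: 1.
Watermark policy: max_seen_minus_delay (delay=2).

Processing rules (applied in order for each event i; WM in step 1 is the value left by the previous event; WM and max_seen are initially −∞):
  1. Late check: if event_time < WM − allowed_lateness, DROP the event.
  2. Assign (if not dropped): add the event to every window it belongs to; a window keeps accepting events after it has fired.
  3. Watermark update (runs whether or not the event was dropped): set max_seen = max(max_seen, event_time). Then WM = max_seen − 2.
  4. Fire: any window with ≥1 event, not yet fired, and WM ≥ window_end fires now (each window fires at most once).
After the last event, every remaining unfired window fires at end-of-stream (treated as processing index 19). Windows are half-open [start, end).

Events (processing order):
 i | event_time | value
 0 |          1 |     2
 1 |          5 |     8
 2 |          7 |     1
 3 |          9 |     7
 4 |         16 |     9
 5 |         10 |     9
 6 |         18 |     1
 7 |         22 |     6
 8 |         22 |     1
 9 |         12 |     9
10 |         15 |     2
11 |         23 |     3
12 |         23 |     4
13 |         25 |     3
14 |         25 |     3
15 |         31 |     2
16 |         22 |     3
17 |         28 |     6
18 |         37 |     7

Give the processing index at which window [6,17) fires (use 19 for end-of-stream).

i=0 t=1 v=2: → [0,11); WM=-1
i=1 t=5 v=8: → [4,15),[2,13),[0,11); WM=3
i=2 t=7 v=1: → [6,17),[4,15),[2,13),[0,11); WM=5
i=3 t=9 v=7: → [8,19),[6,17),[4,15),[2,13),[0,11); WM=7
i=4 t=16 v=9: → [16,27),[14,25),[12,23),[10,21),[8,19),[6,17); WM=14; [0,11) fires=4 [2,13) fires=3
i=5 t=10 v=9: DROP (t<14-1); WM=14
i=6 t=18 v=1: → [18,29),[16,27),[14,25),[12,23),[10,21),[8,19); WM=16; [4,15) fires=3
i=7 t=22 v=6: → [22,33),[20,31),[18,29),[16,27),[14,25),[12,23); WM=20; [6,17) fires=3 [8,19) fires=3
i=8 t=22 v=1: → [22,33),[20,31),[18,29),[16,27),[14,25),[12,23); WM=20
i=9 t=12 v=9: DROP (t<20-1); WM=20
i=10 t=15 v=2: DROP (t<20-1); WM=20
i=11 t=23 v=3: → [22,33),[20,31),[18,29),[16,27),[14,25); WM=21; [10,21) fires=2
i=12 t=23 v=4: → [22,33),[20,31),[18,29),[16,27),[14,25); WM=21
i=13 t=25 v=3: → [24,35),[22,33),[20,31),[18,29),[16,27); WM=23; [12,23) fires=3
i=14 t=25 v=3: → [24,35),[22,33),[20,31),[18,29),[16,27); WM=23
i=15 t=31 v=2: → [30,41),[28,39),[26,37),[24,35),[22,33); WM=29; [14,25) fires=5 [16,27) fires=5 [18,29) fires=4
i=16 t=22 v=3: DROP (t<29-1); WM=29
i=17 t=28 v=6: → [28,39),[26,37),[24,35),[22,33),[20,31),[18,29); WM=29
i=18 t=37 v=7: → [36,47),[34,45),[32,43),[30,41),[28,39); WM=35; [20,31) fires=4 [22,33) fires=5 [24,35) fires=3

7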